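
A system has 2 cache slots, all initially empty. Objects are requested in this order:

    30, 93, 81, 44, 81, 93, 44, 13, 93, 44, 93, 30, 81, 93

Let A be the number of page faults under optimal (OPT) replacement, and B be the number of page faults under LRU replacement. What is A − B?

Under OPT: F F F F . F . F . F . F F . → 9 faults.
Under LRU: F F F F . F F F F F . F F F → 12 faults.
A − B = 9 − 12 = -3.

-3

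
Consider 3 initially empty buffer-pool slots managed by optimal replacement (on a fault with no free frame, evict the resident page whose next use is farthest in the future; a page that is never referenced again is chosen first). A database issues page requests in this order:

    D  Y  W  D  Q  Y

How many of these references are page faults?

4

D: fault, frames (D)
Y: fault, frames (D Y)
W: fault, frames (D Y W)
D: hit
Q: fault, evict W, frames (D Y Q)
Y: hit
Page faults: 4.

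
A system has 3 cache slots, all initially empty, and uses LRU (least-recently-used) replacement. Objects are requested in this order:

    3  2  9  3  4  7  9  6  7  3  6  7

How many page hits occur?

3: fault, frames (3)
2: fault, frames (3 2)
9: fault, frames (3 2 9)
3: hit
4: fault, evict 2, frames (9 3 4)
7: fault, evict 9, frames (3 4 7)
9: fault, evict 3, frames (4 7 9)
6: fault, evict 4, frames (7 9 6)
7: hit
3: fault, evict 9, frames (6 7 3)
6: hit
7: hit
Hits: 4.

4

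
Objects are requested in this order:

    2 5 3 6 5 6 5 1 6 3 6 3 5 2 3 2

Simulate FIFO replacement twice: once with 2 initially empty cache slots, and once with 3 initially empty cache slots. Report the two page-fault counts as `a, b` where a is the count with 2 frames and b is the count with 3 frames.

11, 8

2 frames: F F F F F . . F F F . . F F F . → 11 faults.
3 frames: F F F F . . . F . . . . F F F . → 8 faults.
8 < 11: adding a frame reduced faults, as is typical.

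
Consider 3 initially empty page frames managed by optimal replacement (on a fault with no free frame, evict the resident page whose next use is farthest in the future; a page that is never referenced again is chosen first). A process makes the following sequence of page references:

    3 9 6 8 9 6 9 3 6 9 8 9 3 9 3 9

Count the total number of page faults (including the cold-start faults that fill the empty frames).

3 → fault, frames [3]
9 → fault, frames [3, 9]
6 → fault, frames [3, 9, 6]
8 → fault, evict 3, frames [9, 6, 8]
9 → hit
6 → hit
9 → hit
3 → fault, evict 8, frames [9, 6, 3]
6 → hit
9 → hit
8 → fault, evict 6, frames [9, 3, 8]
9 → hit
3 → hit
9 → hit
3 → hit
9 → hit
Page faults: 6.

6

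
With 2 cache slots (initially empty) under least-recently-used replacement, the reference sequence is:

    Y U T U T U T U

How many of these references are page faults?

Y -> miss, frames {Y}
U -> miss, frames {Y,U}
T -> miss, evict Y, frames {U,T}
U -> hit
T -> hit
U -> hit
T -> hit
U -> hit
Page faults: 3.

3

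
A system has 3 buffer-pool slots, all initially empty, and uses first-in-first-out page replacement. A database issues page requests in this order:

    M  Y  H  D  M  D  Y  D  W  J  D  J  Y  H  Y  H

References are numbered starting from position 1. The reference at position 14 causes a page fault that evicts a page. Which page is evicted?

pos 1: M: miss, frames [M]
pos 2: Y: miss, frames [M, Y]
pos 3: H: miss, frames [M, Y, H]
pos 4: D: miss, evict M, frames [Y, H, D]
pos 5: M: miss, evict Y, frames [H, D, M]
pos 6: D: hit
pos 7: Y: miss, evict H, frames [D, M, Y]
pos 8: D: hit
pos 9: W: miss, evict D, frames [M, Y, W]
pos 10: J: miss, evict M, frames [Y, W, J]
pos 11: D: miss, evict Y, frames [W, J, D]
pos 12: J: hit
pos 13: Y: miss, evict W, frames [J, D, Y]
pos 14: H: miss, evict J, frames [D, Y, H]
At position 14, page J is evicted.

J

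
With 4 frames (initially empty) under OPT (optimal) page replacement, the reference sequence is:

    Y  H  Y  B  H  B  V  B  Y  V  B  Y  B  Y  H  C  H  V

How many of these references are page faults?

5

Y -> miss, frames {Y}
H -> miss, frames {Y,H}
Y -> hit
B -> miss, frames {Y,H,B}
H -> hit
B -> hit
V -> miss, frames {Y,H,B,V}
B -> hit
Y -> hit
V -> hit
B -> hit
Y -> hit
B -> hit
Y -> hit
H -> hit
C -> miss, evict B, frames {Y,H,V,C}
H -> hit
V -> hit
Page faults: 5.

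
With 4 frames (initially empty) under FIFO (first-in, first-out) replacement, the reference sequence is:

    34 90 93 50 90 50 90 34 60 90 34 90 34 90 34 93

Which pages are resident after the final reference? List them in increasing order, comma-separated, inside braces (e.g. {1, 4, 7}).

34: miss, frames {34}
90: miss, frames {34,90}
93: miss, frames {34,90,93}
50: miss, frames {34,90,93,50}
90: hit
50: hit
90: hit
34: hit
60: miss, evict 34, frames {90,93,50,60}
90: hit
34: miss, evict 90, frames {93,50,60,34}
90: miss, evict 93, frames {50,60,34,90}
34: hit
90: hit
34: hit
93: miss, evict 50, frames {60,34,90,93}

{34, 60, 90, 93}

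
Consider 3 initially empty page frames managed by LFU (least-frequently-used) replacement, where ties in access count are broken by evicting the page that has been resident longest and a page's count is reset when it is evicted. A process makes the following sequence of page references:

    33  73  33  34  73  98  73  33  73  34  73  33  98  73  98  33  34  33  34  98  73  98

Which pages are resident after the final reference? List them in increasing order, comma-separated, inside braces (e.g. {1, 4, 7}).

{33, 73, 98}

33 -> fault, frames {33}
73 -> fault, frames {33,73}
33 -> hit
34 -> fault, frames {33,73,34}
73 -> hit
98 -> fault, evict 34, frames {33,73,98}
73 -> hit
33 -> hit
73 -> hit
34 -> fault, evict 98, frames {33,73,34}
73 -> hit
33 -> hit
98 -> fault, evict 34, frames {33,73,98}
73 -> hit
98 -> hit
33 -> hit
34 -> fault, evict 98, frames {33,73,34}
33 -> hit
34 -> hit
98 -> fault, evict 34, frames {33,73,98}
73 -> hit
98 -> hit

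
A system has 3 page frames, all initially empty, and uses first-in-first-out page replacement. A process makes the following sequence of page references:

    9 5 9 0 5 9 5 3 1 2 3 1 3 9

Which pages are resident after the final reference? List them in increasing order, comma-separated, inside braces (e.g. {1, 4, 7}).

{1, 2, 9}

9: fault, frames [9]
5: fault, frames [9, 5]
9: hit
0: fault, frames [9, 5, 0]
5: hit
9: hit
5: hit
3: fault, evict 9, frames [5, 0, 3]
1: fault, evict 5, frames [0, 3, 1]
2: fault, evict 0, frames [3, 1, 2]
3: hit
1: hit
3: hit
9: fault, evict 3, frames [1, 2, 9]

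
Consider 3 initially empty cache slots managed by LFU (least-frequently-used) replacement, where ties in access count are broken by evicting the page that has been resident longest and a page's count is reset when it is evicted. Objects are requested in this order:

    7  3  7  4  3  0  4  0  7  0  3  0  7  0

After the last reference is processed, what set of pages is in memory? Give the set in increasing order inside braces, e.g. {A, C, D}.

7 -> fault, frames (7)
3 -> fault, frames (7 3)
7 -> hit
4 -> fault, frames (7 3 4)
3 -> hit
0 -> fault, evict 4, frames (7 3 0)
4 -> fault, evict 0, frames (7 3 4)
0 -> fault, evict 4, frames (7 3 0)
7 -> hit
0 -> hit
3 -> hit
0 -> hit
7 -> hit
0 -> hit

{0, 3, 7}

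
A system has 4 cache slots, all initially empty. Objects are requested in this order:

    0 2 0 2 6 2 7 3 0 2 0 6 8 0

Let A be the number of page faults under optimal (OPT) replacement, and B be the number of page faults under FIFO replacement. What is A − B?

Under OPT: F F . . F . F F . . . . F . → 6 faults.
Under FIFO: F F . . F . F F F F . F F . → 9 faults.
A − B = 6 − 9 = -3.

-3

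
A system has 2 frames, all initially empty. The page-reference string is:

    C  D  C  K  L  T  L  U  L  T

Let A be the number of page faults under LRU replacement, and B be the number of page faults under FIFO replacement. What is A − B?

Under LRU: F F . F F F . F . F → 7 faults.
Under FIFO: F F . F F F . F F F → 8 faults.
A − B = 7 − 8 = -1.

-1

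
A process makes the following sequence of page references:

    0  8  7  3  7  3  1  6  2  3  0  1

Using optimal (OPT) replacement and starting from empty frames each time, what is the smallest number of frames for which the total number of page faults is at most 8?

f=1: 12 faults
f=2: 9 faults
f=3: 8 faults
f=4: 7 faults
f=5: 7 faults
f=6: 7 faults
f=7: 7 faults
Smallest f with faults ≤ 8 is 3.

3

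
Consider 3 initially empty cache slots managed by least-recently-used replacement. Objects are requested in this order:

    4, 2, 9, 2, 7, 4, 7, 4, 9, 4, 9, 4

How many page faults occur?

6

4: miss, frames [4]
2: miss, frames [4, 2]
9: miss, frames [4, 2, 9]
2: hit
7: miss, evict 4, frames [9, 2, 7]
4: miss, evict 9, frames [2, 7, 4]
7: hit
4: hit
9: miss, evict 2, frames [7, 4, 9]
4: hit
9: hit
4: hit
Page faults: 6.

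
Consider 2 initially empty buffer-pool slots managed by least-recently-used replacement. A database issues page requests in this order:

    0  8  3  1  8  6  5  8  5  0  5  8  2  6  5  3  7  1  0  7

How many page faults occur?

0 -> miss, frames (0)
8 -> miss, frames (0 8)
3 -> miss, evict 0, frames (8 3)
1 -> miss, evict 8, frames (3 1)
8 -> miss, evict 3, frames (1 8)
6 -> miss, evict 1, frames (8 6)
5 -> miss, evict 8, frames (6 5)
8 -> miss, evict 6, frames (5 8)
5 -> hit
0 -> miss, evict 8, frames (5 0)
5 -> hit
8 -> miss, evict 0, frames (5 8)
2 -> miss, evict 5, frames (8 2)
6 -> miss, evict 8, frames (2 6)
5 -> miss, evict 2, frames (6 5)
3 -> miss, evict 6, frames (5 3)
7 -> miss, evict 5, frames (3 7)
1 -> miss, evict 3, frames (7 1)
0 -> miss, evict 7, frames (1 0)
7 -> miss, evict 1, frames (0 7)
Page faults: 18.

18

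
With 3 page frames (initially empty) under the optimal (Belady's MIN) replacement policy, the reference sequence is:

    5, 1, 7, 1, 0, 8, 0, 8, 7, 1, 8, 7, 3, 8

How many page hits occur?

7

5: fault, frames {5}
1: fault, frames {5,1}
7: fault, frames {5,1,7}
1: hit
0: fault, evict 5, frames {1,7,0}
8: fault, evict 1, frames {7,0,8}
0: hit
8: hit
7: hit
1: fault, evict 0, frames {7,8,1}
8: hit
7: hit
3: fault, evict 1, frames {7,8,3}
8: hit
Hits: 7.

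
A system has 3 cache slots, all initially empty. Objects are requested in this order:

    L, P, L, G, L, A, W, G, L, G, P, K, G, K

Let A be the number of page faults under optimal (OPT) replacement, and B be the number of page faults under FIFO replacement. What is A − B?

-2

Under OPT: F F . F . F F . . . F F . . → 7 faults.
Under FIFO: F F . F . F F . F F F F . . → 9 faults.
A − B = 7 − 9 = -2.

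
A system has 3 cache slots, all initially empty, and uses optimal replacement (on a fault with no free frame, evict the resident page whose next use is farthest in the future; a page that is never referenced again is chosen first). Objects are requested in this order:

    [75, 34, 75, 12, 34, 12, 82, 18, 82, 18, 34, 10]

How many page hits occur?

75 -> fault, frames (75)
34 -> fault, frames (75 34)
75 -> hit
12 -> fault, frames (75 34 12)
34 -> hit
12 -> hit
82 -> fault, evict 12, frames (75 34 82)
18 -> fault, evict 75, frames (34 82 18)
82 -> hit
18 -> hit
34 -> hit
10 -> fault, evict 18, frames (34 82 10)
Hits: 6.

6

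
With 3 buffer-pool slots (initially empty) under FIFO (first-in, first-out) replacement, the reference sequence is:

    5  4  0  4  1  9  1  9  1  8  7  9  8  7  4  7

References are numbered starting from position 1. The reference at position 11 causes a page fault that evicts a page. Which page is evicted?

pos 1: 5 -> fault, frames (5)
pos 2: 4 -> fault, frames (5 4)
pos 3: 0 -> fault, frames (5 4 0)
pos 4: 4 -> hit
pos 5: 1 -> fault, evict 5, frames (4 0 1)
pos 6: 9 -> fault, evict 4, frames (0 1 9)
pos 7: 1 -> hit
pos 8: 9 -> hit
pos 9: 1 -> hit
pos 10: 8 -> fault, evict 0, frames (1 9 8)
pos 11: 7 -> fault, evict 1, frames (9 8 7)
At position 11, page 1 is evicted.

1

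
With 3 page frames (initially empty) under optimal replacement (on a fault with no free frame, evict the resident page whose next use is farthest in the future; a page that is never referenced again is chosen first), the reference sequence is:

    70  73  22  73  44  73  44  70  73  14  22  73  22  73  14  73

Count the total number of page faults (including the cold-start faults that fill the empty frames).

6

70 -> miss, frames {70}
73 -> miss, frames {70,73}
22 -> miss, frames {70,73,22}
73 -> hit
44 -> miss, evict 22, frames {70,73,44}
73 -> hit
44 -> hit
70 -> hit
73 -> hit
14 -> miss, evict 44, frames {70,73,14}
22 -> miss, evict 70, frames {73,14,22}
73 -> hit
22 -> hit
73 -> hit
14 -> hit
73 -> hit
Page faults: 6.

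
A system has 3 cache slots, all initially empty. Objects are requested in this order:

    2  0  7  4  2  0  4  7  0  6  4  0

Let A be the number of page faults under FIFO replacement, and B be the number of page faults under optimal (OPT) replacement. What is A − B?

4

Under FIFO: F F F F F F . F . F F F → 10 faults.
Under OPT: F F F F . . . F . F . . → 6 faults.
A − B = 10 − 6 = 4.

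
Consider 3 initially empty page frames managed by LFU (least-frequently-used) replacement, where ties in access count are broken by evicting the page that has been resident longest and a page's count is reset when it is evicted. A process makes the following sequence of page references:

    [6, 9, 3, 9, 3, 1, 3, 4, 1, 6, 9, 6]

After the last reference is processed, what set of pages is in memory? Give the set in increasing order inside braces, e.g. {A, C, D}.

6: fault, frames [6]
9: fault, frames [6, 9]
3: fault, frames [6, 9, 3]
9: hit
3: hit
1: fault, evict 6, frames [9, 3, 1]
3: hit
4: fault, evict 1, frames [9, 3, 4]
1: fault, evict 4, frames [9, 3, 1]
6: fault, evict 1, frames [9, 3, 6]
9: hit
6: hit

{3, 6, 9}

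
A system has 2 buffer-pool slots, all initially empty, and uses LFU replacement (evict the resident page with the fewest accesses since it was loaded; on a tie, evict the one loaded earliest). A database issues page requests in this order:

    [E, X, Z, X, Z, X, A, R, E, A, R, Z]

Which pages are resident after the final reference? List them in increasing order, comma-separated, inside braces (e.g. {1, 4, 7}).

E → fault, frames [E]
X → fault, frames [E, X]
Z → fault, evict E, frames [X, Z]
X → hit
Z → hit
X → hit
A → fault, evict Z, frames [X, A]
R → fault, evict A, frames [X, R]
E → fault, evict R, frames [X, E]
A → fault, evict E, frames [X, A]
R → fault, evict A, frames [X, R]
Z → fault, evict R, frames [X, Z]

{X, Z}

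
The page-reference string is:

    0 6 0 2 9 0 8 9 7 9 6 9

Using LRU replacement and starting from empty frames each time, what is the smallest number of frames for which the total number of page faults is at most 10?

2

f=1: 12 faults
f=2: 9 faults
f=3: 7 faults
f=4: 7 faults
f=5: 7 faults
f=6: 6 faults
Smallest f with faults ≤ 10 is 2.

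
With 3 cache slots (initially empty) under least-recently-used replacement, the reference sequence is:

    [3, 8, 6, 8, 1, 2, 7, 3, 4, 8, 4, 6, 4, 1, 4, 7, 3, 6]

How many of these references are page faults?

3 → fault, frames {3}
8 → fault, frames {3,8}
6 → fault, frames {3,8,6}
8 → hit
1 → fault, evict 3, frames {6,8,1}
2 → fault, evict 6, frames {8,1,2}
7 → fault, evict 8, frames {1,2,7}
3 → fault, evict 1, frames {2,7,3}
4 → fault, evict 2, frames {7,3,4}
8 → fault, evict 7, frames {3,4,8}
4 → hit
6 → fault, evict 3, frames {8,4,6}
4 → hit
1 → fault, evict 8, frames {6,4,1}
4 → hit
7 → fault, evict 6, frames {1,4,7}
3 → fault, evict 1, frames {4,7,3}
6 → fault, evict 4, frames {7,3,6}
Page faults: 14.

14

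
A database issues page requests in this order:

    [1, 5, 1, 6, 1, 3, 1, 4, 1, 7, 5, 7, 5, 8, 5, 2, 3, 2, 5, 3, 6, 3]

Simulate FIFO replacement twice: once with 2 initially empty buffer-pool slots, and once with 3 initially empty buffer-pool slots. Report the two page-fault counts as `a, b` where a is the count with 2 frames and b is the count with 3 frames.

2 frames: F F . F F F . F F F F . . F . F F . F . F F → 15 faults.
3 frames: F F . F . F F F . F F . . F . F F . F . F . → 13 faults.
13 < 15: adding a frame reduced faults, as is typical.

15, 13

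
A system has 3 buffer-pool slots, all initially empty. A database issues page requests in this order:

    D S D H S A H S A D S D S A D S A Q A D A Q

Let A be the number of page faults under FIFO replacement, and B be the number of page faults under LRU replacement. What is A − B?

Under FIFO: F F . F . F . . . F F . . . . . . F F F . . → 9 faults.
Under LRU: F F . F . F . . . F . . . . . . . F . F . . → 7 faults.
A − B = 9 − 7 = 2.

2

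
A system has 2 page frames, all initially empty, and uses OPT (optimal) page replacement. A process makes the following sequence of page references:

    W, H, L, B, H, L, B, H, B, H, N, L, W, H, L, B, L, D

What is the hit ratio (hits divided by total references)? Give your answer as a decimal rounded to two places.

0.33

W: miss, frames (W)
H: miss, frames (W H)
L: miss, evict W, frames (H L)
B: miss, evict L, frames (H B)
H: hit
L: miss, evict H, frames (B L)
B: hit
H: miss, evict L, frames (B H)
B: hit
H: hit
N: miss, evict B, frames (H N)
L: miss, evict N, frames (H L)
W: miss, evict L, frames (H W)
H: hit
L: miss, evict W, frames (H L)
B: miss, evict H, frames (L B)
L: hit
D: miss, evict B, frames (L D)
Hits: 6 of 18 references → 6/18 = 0.3333.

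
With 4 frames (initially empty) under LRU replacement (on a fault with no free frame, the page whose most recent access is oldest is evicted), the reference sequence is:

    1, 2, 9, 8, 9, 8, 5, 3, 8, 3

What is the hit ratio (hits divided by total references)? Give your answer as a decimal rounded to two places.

1 -> miss, frames [1]
2 -> miss, frames [1, 2]
9 -> miss, frames [1, 2, 9]
8 -> miss, frames [1, 2, 9, 8]
9 -> hit
8 -> hit
5 -> miss, evict 1, frames [2, 9, 8, 5]
3 -> miss, evict 2, frames [9, 8, 5, 3]
8 -> hit
3 -> hit
Hits: 4 of 10 references → 4/10 = 0.4000.

0.40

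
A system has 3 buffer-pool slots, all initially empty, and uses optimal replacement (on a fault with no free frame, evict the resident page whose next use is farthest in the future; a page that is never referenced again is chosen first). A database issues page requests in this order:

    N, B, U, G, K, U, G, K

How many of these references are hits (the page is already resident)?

N → miss, frames [N]
B → miss, frames [N, B]
U → miss, frames [N, B, U]
G → miss, evict B, frames [N, U, G]
K → miss, evict N, frames [U, G, K]
U → hit
G → hit
K → hit
Hits: 3.

3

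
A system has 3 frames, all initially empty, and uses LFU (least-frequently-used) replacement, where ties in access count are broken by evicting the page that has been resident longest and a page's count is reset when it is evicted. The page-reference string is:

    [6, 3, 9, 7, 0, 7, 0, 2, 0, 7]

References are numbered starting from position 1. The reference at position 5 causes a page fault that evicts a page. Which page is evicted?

pos 1: 6 -> miss, frames [6]
pos 2: 3 -> miss, frames [6, 3]
pos 3: 9 -> miss, frames [6, 3, 9]
pos 4: 7 -> miss, evict 6, frames [3, 9, 7]
pos 5: 0 -> miss, evict 3, frames [9, 7, 0]
At position 5, page 3 is evicted.

3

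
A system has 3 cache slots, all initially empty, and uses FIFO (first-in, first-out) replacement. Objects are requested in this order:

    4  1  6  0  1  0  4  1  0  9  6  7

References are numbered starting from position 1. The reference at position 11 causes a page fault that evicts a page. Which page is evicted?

4

pos 1: 4 → fault, frames (4)
pos 2: 1 → fault, frames (4 1)
pos 3: 6 → fault, frames (4 1 6)
pos 4: 0 → fault, evict 4, frames (1 6 0)
pos 5: 1 → hit
pos 6: 0 → hit
pos 7: 4 → fault, evict 1, frames (6 0 4)
pos 8: 1 → fault, evict 6, frames (0 4 1)
pos 9: 0 → hit
pos 10: 9 → fault, evict 0, frames (4 1 9)
pos 11: 6 → fault, evict 4, frames (1 9 6)
At position 11, page 4 is evicted.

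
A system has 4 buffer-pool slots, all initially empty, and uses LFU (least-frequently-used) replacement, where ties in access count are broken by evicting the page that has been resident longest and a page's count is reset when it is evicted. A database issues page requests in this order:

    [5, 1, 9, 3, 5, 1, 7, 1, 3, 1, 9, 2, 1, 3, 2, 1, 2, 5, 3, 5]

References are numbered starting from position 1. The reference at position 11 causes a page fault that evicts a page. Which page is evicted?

pos 1: 5: miss, frames (5)
pos 2: 1: miss, frames (5 1)
pos 3: 9: miss, frames (5 1 9)
pos 4: 3: miss, frames (5 1 9 3)
pos 5: 5: hit
pos 6: 1: hit
pos 7: 7: miss, evict 9, frames (5 1 3 7)
pos 8: 1: hit
pos 9: 3: hit
pos 10: 1: hit
pos 11: 9: miss, evict 7, frames (5 1 3 9)
At position 11, page 7 is evicted.

7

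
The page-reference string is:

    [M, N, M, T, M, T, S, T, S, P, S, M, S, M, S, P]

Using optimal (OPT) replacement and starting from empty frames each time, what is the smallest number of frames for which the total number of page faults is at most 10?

2

f=1: 16 faults
f=2: 7 faults
f=3: 5 faults
f=4: 5 faults
f=5: 5 faults
Smallest f with faults ≤ 10 is 2.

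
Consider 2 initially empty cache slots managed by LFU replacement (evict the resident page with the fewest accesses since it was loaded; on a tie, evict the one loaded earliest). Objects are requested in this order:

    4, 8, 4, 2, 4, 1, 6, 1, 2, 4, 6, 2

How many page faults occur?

4: miss, frames [4]
8: miss, frames [4, 8]
4: hit
2: miss, evict 8, frames [4, 2]
4: hit
1: miss, evict 2, frames [4, 1]
6: miss, evict 1, frames [4, 6]
1: miss, evict 6, frames [4, 1]
2: miss, evict 1, frames [4, 2]
4: hit
6: miss, evict 2, frames [4, 6]
2: miss, evict 6, frames [4, 2]
Page faults: 9.

9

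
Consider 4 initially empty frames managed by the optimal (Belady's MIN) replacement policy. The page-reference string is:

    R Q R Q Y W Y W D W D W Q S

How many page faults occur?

6

R → fault, frames {R}
Q → fault, frames {R,Q}
R → hit
Q → hit
Y → fault, frames {R,Q,Y}
W → fault, frames {R,Q,Y,W}
Y → hit
W → hit
D → fault, evict Y, frames {R,Q,W,D}
W → hit
D → hit
W → hit
Q → hit
S → fault, evict D, frames {R,Q,W,S}
Page faults: 6.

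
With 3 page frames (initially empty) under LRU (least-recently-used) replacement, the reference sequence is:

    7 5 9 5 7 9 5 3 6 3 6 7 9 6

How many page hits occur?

7 → miss, frames [7]
5 → miss, frames [7, 5]
9 → miss, frames [7, 5, 9]
5 → hit
7 → hit
9 → hit
5 → hit
3 → miss, evict 7, frames [9, 5, 3]
6 → miss, evict 9, frames [5, 3, 6]
3 → hit
6 → hit
7 → miss, evict 5, frames [3, 6, 7]
9 → miss, evict 3, frames [6, 7, 9]
6 → hit
Hits: 7.

7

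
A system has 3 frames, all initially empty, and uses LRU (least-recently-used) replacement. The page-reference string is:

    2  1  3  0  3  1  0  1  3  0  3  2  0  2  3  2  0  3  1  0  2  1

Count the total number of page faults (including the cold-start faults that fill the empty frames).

2 → fault, frames [2]
1 → fault, frames [2, 1]
3 → fault, frames [2, 1, 3]
0 → fault, evict 2, frames [1, 3, 0]
3 → hit
1 → hit
0 → hit
1 → hit
3 → hit
0 → hit
3 → hit
2 → fault, evict 1, frames [0, 3, 2]
0 → hit
2 → hit
3 → hit
2 → hit
0 → hit
3 → hit
1 → fault, evict 2, frames [0, 3, 1]
0 → hit
2 → fault, evict 3, frames [1, 0, 2]
1 → hit
Page faults: 7.

7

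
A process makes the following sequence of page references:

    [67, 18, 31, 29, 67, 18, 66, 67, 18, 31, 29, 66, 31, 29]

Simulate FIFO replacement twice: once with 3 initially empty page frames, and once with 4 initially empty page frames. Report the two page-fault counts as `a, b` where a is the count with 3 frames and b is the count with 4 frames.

3 frames: F F F F F F F . . F F . . . → 9 faults.
4 frames: F F F F . . F F F F F F . . → 10 faults.
10 > 9: adding a frame increased faults — Belady's anomaly.

9, 10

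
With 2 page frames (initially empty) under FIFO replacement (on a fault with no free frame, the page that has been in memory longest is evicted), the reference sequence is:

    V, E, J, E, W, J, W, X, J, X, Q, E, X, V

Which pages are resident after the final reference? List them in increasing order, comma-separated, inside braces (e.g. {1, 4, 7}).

V → fault, frames (V)
E → fault, frames (V E)
J → fault, evict V, frames (E J)
E → hit
W → fault, evict E, frames (J W)
J → hit
W → hit
X → fault, evict J, frames (W X)
J → fault, evict W, frames (X J)
X → hit
Q → fault, evict X, frames (J Q)
E → fault, evict J, frames (Q E)
X → fault, evict Q, frames (E X)
V → fault, evict E, frames (X V)

{V, X}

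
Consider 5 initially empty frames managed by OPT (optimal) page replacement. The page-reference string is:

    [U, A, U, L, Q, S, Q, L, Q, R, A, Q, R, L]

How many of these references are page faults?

U: miss, frames {U}
A: miss, frames {U,A}
U: hit
L: miss, frames {U,A,L}
Q: miss, frames {U,A,L,Q}
S: miss, frames {U,A,L,Q,S}
Q: hit
L: hit
Q: hit
R: miss, evict S, frames {U,A,L,Q,R}
A: hit
Q: hit
R: hit
L: hit
Page faults: 6.

6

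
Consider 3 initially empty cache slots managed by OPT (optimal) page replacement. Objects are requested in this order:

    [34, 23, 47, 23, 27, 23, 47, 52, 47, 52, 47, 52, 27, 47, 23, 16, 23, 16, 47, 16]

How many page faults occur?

7

34: miss, frames (34)
23: miss, frames (34 23)
47: miss, frames (34 23 47)
23: hit
27: miss, evict 34, frames (23 47 27)
23: hit
47: hit
52: miss, evict 23, frames (47 27 52)
47: hit
52: hit
47: hit
52: hit
27: hit
47: hit
23: miss, evict 52, frames (47 27 23)
16: miss, evict 27, frames (47 23 16)
23: hit
16: hit
47: hit
16: hit
Page faults: 7.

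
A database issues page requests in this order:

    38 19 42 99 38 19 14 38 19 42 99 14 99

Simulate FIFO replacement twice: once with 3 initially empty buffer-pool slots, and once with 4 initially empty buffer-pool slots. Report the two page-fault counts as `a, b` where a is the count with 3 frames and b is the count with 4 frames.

3 frames: F F F F F F F . . F F . . → 9 faults.
4 frames: F F F F . . F F F F F F . → 10 faults.
10 > 9: adding a frame increased faults — Belady's anomaly.

9, 10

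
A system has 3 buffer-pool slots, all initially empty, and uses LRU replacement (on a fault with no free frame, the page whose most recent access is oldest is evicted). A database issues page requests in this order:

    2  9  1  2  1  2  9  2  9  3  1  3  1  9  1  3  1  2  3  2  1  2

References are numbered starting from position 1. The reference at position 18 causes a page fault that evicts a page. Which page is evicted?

9

pos 1: 2: miss, frames (2)
pos 2: 9: miss, frames (2 9)
pos 3: 1: miss, frames (2 9 1)
pos 4: 2: hit
pos 5: 1: hit
pos 6: 2: hit
pos 7: 9: hit
pos 8: 2: hit
pos 9: 9: hit
pos 10: 3: miss, evict 1, frames (2 9 3)
pos 11: 1: miss, evict 2, frames (9 3 1)
pos 12: 3: hit
pos 13: 1: hit
pos 14: 9: hit
pos 15: 1: hit
pos 16: 3: hit
pos 17: 1: hit
pos 18: 2: miss, evict 9, frames (3 1 2)
At position 18, page 9 is evicted.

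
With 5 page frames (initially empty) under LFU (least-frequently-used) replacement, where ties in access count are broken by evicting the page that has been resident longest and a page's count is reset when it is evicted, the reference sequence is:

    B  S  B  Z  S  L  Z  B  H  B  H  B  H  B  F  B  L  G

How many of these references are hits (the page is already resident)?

B → miss, frames (B)
S → miss, frames (B S)
B → hit
Z → miss, frames (B S Z)
S → hit
L → miss, frames (B S Z L)
Z → hit
B → hit
H → miss, frames (B S Z L H)
B → hit
H → hit
B → hit
H → hit
B → hit
F → miss, evict L, frames (B S Z H F)
B → hit
L → miss, evict F, frames (B S Z H L)
G → miss, evict L, frames (B S Z H G)
Hits: 10.

10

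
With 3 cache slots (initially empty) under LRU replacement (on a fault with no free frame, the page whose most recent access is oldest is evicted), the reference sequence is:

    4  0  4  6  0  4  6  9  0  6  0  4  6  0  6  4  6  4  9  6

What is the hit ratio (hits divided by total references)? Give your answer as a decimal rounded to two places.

4: fault, frames {4}
0: fault, frames {4,0}
4: hit
6: fault, frames {0,4,6}
0: hit
4: hit
6: hit
9: fault, evict 0, frames {4,6,9}
0: fault, evict 4, frames {6,9,0}
6: hit
0: hit
4: fault, evict 9, frames {6,0,4}
6: hit
0: hit
6: hit
4: hit
6: hit
4: hit
9: fault, evict 0, frames {6,4,9}
6: hit
Hits: 13 of 20 references → 13/20 = 0.6500.

0.65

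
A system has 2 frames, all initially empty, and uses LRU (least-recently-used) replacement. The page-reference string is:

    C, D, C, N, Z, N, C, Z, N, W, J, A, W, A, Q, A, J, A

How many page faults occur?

13

C -> miss, frames {C}
D -> miss, frames {C,D}
C -> hit
N -> miss, evict D, frames {C,N}
Z -> miss, evict C, frames {N,Z}
N -> hit
C -> miss, evict Z, frames {N,C}
Z -> miss, evict N, frames {C,Z}
N -> miss, evict C, frames {Z,N}
W -> miss, evict Z, frames {N,W}
J -> miss, evict N, frames {W,J}
A -> miss, evict W, frames {J,A}
W -> miss, evict J, frames {A,W}
A -> hit
Q -> miss, evict W, frames {A,Q}
A -> hit
J -> miss, evict Q, frames {A,J}
A -> hit
Page faults: 13.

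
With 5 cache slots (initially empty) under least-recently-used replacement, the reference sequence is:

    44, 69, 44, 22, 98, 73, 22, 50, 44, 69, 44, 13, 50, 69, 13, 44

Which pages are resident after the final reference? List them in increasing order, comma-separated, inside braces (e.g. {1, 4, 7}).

44 -> fault, frames {44}
69 -> fault, frames {44,69}
44 -> hit
22 -> fault, frames {69,44,22}
98 -> fault, frames {69,44,22,98}
73 -> fault, frames {69,44,22,98,73}
22 -> hit
50 -> fault, evict 69, frames {44,98,73,22,50}
44 -> hit
69 -> fault, evict 98, frames {73,22,50,44,69}
44 -> hit
13 -> fault, evict 73, frames {22,50,69,44,13}
50 -> hit
69 -> hit
13 -> hit
44 -> hit

{13, 22, 44, 50, 69}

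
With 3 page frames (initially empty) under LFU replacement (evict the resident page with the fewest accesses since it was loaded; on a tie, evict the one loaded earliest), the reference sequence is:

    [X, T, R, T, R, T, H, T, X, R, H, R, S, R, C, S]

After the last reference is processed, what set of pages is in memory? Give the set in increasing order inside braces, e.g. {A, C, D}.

X: fault, frames (X)
T: fault, frames (X T)
R: fault, frames (X T R)
T: hit
R: hit
T: hit
H: fault, evict X, frames (T R H)
T: hit
X: fault, evict H, frames (T R X)
R: hit
H: fault, evict X, frames (T R H)
R: hit
S: fault, evict H, frames (T R S)
R: hit
C: fault, evict S, frames (T R C)
S: fault, evict C, frames (T R S)

{R, S, T}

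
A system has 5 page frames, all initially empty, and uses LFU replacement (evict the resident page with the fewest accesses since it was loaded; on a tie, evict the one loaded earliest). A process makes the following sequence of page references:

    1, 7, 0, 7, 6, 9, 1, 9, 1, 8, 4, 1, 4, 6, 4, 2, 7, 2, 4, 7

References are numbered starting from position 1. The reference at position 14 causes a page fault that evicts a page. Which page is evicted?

8

pos 1: 1 → fault, frames [1]
pos 2: 7 → fault, frames [1, 7]
pos 3: 0 → fault, frames [1, 7, 0]
pos 4: 7 → hit
pos 5: 6 → fault, frames [1, 7, 0, 6]
pos 6: 9 → fault, frames [1, 7, 0, 6, 9]
pos 7: 1 → hit
pos 8: 9 → hit
pos 9: 1 → hit
pos 10: 8 → fault, evict 0, frames [1, 7, 6, 9, 8]
pos 11: 4 → fault, evict 6, frames [1, 7, 9, 8, 4]
pos 12: 1 → hit
pos 13: 4 → hit
pos 14: 6 → fault, evict 8, frames [1, 7, 9, 4, 6]
At position 14, page 8 is evicted.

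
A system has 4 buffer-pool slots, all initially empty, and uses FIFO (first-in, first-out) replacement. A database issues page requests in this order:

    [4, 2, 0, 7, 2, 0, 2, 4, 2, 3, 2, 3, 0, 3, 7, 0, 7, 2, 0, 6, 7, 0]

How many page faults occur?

4 → miss, frames [4]
2 → miss, frames [4, 2]
0 → miss, frames [4, 2, 0]
7 → miss, frames [4, 2, 0, 7]
2 → hit
0 → hit
2 → hit
4 → hit
2 → hit
3 → miss, evict 4, frames [2, 0, 7, 3]
2 → hit
3 → hit
0 → hit
3 → hit
7 → hit
0 → hit
7 → hit
2 → hit
0 → hit
6 → miss, evict 2, frames [0, 7, 3, 6]
7 → hit
0 → hit
Page faults: 6.

6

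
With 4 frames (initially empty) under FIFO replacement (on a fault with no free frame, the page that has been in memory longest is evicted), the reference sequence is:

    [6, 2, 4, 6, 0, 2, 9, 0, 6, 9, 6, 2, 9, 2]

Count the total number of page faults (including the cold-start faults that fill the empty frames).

6 → miss, frames (6)
2 → miss, frames (6 2)
4 → miss, frames (6 2 4)
6 → hit
0 → miss, frames (6 2 4 0)
2 → hit
9 → miss, evict 6, frames (2 4 0 9)
0 → hit
6 → miss, evict 2, frames (4 0 9 6)
9 → hit
6 → hit
2 → miss, evict 4, frames (0 9 6 2)
9 → hit
2 → hit
Page faults: 7.

7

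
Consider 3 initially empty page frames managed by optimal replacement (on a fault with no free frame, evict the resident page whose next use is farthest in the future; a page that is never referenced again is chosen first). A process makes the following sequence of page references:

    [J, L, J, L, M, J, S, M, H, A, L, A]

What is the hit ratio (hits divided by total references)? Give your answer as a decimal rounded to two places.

0.50

J → fault, frames [J]
L → fault, frames [J, L]
J → hit
L → hit
M → fault, frames [J, L, M]
J → hit
S → fault, evict J, frames [L, M, S]
M → hit
H → fault, evict S, frames [L, M, H]
A → fault, evict H, frames [L, M, A]
L → hit
A → hit
Hits: 6 of 12 references → 6/12 = 0.5000.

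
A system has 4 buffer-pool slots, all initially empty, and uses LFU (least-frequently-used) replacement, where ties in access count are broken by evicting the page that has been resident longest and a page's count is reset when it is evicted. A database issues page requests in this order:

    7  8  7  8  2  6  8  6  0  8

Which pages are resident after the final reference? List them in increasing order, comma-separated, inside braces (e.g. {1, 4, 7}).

{0, 6, 7, 8}

7 -> fault, frames {7}
8 -> fault, frames {7,8}
7 -> hit
8 -> hit
2 -> fault, frames {7,8,2}
6 -> fault, frames {7,8,2,6}
8 -> hit
6 -> hit
0 -> fault, evict 2, frames {7,8,6,0}
8 -> hit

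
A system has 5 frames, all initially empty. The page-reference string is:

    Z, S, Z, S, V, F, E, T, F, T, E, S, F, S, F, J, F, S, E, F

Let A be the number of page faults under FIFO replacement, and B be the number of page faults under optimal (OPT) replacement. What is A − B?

1

Under FIFO: F F . . F F F F . . . . . . . F . F . . → 8 faults.
Under OPT: F F . . F F F F . . . . . . . F . . . . → 7 faults.
A − B = 8 − 7 = 1.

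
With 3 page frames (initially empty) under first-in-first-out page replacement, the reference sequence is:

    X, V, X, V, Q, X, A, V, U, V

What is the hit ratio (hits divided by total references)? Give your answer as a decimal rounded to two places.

0.40

X → fault, frames [X]
V → fault, frames [X, V]
X → hit
V → hit
Q → fault, frames [X, V, Q]
X → hit
A → fault, evict X, frames [V, Q, A]
V → hit
U → fault, evict V, frames [Q, A, U]
V → fault, evict Q, frames [A, U, V]
Hits: 4 of 10 references → 4/10 = 0.4000.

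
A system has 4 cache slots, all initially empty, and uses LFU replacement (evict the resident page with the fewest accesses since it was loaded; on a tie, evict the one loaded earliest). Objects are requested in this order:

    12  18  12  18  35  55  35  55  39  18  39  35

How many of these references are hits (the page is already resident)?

7

12: miss, frames {12}
18: miss, frames {12,18}
12: hit
18: hit
35: miss, frames {12,18,35}
55: miss, frames {12,18,35,55}
35: hit
55: hit
39: miss, evict 12, frames {18,35,55,39}
18: hit
39: hit
35: hit
Hits: 7.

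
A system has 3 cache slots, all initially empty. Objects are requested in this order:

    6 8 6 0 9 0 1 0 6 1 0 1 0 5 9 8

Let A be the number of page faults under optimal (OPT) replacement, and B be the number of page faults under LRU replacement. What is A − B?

-1

Under OPT: F F . F F . F . . . . . . F F F → 8 faults.
Under LRU: F F . F F . F . F . . . . F F F → 9 faults.
A − B = 8 − 9 = -1.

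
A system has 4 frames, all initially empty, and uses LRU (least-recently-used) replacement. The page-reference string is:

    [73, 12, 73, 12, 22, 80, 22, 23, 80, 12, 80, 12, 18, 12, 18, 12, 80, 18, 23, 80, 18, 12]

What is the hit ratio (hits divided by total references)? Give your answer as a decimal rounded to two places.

0.73

73: miss, frames (73)
12: miss, frames (73 12)
73: hit
12: hit
22: miss, frames (73 12 22)
80: miss, frames (73 12 22 80)
22: hit
23: miss, evict 73, frames (12 80 22 23)
80: hit
12: hit
80: hit
12: hit
18: miss, evict 22, frames (23 80 12 18)
12: hit
18: hit
12: hit
80: hit
18: hit
23: hit
80: hit
18: hit
12: hit
Hits: 16 of 22 references → 16/22 = 0.7273.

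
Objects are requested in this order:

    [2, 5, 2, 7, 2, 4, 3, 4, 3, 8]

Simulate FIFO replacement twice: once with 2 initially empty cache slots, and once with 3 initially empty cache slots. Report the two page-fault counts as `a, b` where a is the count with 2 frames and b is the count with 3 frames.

2 frames: F F . F F F F . . F → 7 faults.
3 frames: F F . F . F F . . F → 6 faults.
6 < 7: adding a frame reduced faults, as is typical.

7, 6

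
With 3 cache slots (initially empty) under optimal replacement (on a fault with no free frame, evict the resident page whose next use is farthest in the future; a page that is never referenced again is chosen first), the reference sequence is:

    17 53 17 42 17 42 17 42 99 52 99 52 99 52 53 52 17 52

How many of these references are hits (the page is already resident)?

12

17: fault, frames [17]
53: fault, frames [17, 53]
17: hit
42: fault, frames [17, 53, 42]
17: hit
42: hit
17: hit
42: hit
99: fault, evict 42, frames [17, 53, 99]
52: fault, evict 17, frames [53, 99, 52]
99: hit
52: hit
99: hit
52: hit
53: hit
52: hit
17: fault, evict 99, frames [53, 52, 17]
52: hit
Hits: 12.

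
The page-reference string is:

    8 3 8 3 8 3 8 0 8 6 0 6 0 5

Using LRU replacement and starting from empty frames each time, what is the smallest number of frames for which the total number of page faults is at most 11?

f=1: 14 faults
f=2: 6 faults
f=3: 5 faults
f=4: 5 faults
f=5: 5 faults
Smallest f with faults ≤ 11 is 2.

2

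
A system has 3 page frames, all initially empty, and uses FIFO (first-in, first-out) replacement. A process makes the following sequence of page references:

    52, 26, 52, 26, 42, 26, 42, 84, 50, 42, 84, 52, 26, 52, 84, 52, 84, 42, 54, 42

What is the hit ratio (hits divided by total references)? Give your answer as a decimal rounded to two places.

0.50

52 → miss, frames (52)
26 → miss, frames (52 26)
52 → hit
26 → hit
42 → miss, frames (52 26 42)
26 → hit
42 → hit
84 → miss, evict 52, frames (26 42 84)
50 → miss, evict 26, frames (42 84 50)
42 → hit
84 → hit
52 → miss, evict 42, frames (84 50 52)
26 → miss, evict 84, frames (50 52 26)
52 → hit
84 → miss, evict 50, frames (52 26 84)
52 → hit
84 → hit
42 → miss, evict 52, frames (26 84 42)
54 → miss, evict 26, frames (84 42 54)
42 → hit
Hits: 10 of 20 references → 10/20 = 0.5000.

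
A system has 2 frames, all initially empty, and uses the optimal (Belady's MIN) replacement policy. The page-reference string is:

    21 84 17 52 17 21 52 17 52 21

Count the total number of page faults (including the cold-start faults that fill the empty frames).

7

21 -> miss, frames [21]
84 -> miss, frames [21, 84]
17 -> miss, evict 84, frames [21, 17]
52 -> miss, evict 21, frames [17, 52]
17 -> hit
21 -> miss, evict 17, frames [52, 21]
52 -> hit
17 -> miss, evict 21, frames [52, 17]
52 -> hit
21 -> miss, evict 17, frames [52, 21]
Page faults: 7.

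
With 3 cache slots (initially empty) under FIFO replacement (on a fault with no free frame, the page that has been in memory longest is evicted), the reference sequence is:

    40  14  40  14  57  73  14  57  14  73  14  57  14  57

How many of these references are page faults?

4

40: fault, frames {40}
14: fault, frames {40,14}
40: hit
14: hit
57: fault, frames {40,14,57}
73: fault, evict 40, frames {14,57,73}
14: hit
57: hit
14: hit
73: hit
14: hit
57: hit
14: hit
57: hit
Page faults: 4.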